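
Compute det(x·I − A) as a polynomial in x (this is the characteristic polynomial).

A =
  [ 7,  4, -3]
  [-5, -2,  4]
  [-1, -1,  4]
x^3 - 9*x^2 + 27*x - 27

Expanding det(x·I − A) (e.g. by cofactor expansion or by noting that A is similar to its Jordan form J, which has the same characteristic polynomial as A) gives
  χ_A(x) = x^3 - 9*x^2 + 27*x - 27
which factors as (x - 3)^3. The eigenvalues (with algebraic multiplicities) are λ = 3 with multiplicity 3.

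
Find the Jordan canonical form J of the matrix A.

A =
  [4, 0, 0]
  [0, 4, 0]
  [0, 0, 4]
J_1(4) ⊕ J_1(4) ⊕ J_1(4)

The characteristic polynomial is
  det(x·I − A) = x^3 - 12*x^2 + 48*x - 64 = (x - 4)^3

Eigenvalues and multiplicities (the geometric multiplicity of λ is n − rank(A − λI), which equals the number of Jordan blocks for λ):
  λ = 4: algebraic multiplicity = 3, geometric multiplicity = 3

Determining the block sizes for each eigenvalue:
  λ = 4: gm = am = 3, so every block has size 1 → block sizes [1, 1, 1]

Assembling the blocks gives a Jordan form
J =
  [4, 0, 0]
  [0, 4, 0]
  [0, 0, 4]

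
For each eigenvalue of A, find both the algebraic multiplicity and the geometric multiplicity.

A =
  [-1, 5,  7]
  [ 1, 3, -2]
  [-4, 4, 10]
λ = 4: alg = 3, geom = 1

Step 1 — factor the characteristic polynomial to read off the algebraic multiplicities:
  χ_A(x) = (x - 4)^3

Step 2 — compute geometric multiplicities via the rank-nullity identity g(λ) = n − rank(A − λI):
  rank(A − (4)·I) = 2, so dim ker(A − (4)·I) = n − 2 = 1

Summary:
  λ = 4: algebraic multiplicity = 3, geometric multiplicity = 1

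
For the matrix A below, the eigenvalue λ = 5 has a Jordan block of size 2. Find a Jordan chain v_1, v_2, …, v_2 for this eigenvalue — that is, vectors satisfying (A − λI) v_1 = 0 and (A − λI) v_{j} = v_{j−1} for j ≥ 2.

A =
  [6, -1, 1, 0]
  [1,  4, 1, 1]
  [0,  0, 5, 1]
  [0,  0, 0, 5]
A Jordan chain for λ = 5 of length 2:
v_1 = (1, 1, 0, 0)ᵀ
v_2 = (1, 0, 0, 0)ᵀ

Let N = A − (5)·I. We want v_2 with N^2 v_2 = 0 but N^1 v_2 ≠ 0; then v_{j-1} := N · v_j for j = 2, …, 2.

Pick v_2 = (1, 0, 0, 0)ᵀ.
Then v_1 = N · v_2 = (1, 1, 0, 0)ᵀ.

Sanity check: (A − (5)·I) v_1 = (0, 0, 0, 0)ᵀ = 0. ✓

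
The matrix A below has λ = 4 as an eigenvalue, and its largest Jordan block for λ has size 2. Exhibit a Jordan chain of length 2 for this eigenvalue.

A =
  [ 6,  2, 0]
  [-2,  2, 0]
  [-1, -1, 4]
A Jordan chain for λ = 4 of length 2:
v_1 = (2, -2, -1)ᵀ
v_2 = (1, 0, 0)ᵀ

Let N = A − (4)·I. We want v_2 with N^2 v_2 = 0 but N^1 v_2 ≠ 0; then v_{j-1} := N · v_j for j = 2, …, 2.

Pick v_2 = (1, 0, 0)ᵀ.
Then v_1 = N · v_2 = (2, -2, -1)ᵀ.

Sanity check: (A − (4)·I) v_1 = (0, 0, 0)ᵀ = 0. ✓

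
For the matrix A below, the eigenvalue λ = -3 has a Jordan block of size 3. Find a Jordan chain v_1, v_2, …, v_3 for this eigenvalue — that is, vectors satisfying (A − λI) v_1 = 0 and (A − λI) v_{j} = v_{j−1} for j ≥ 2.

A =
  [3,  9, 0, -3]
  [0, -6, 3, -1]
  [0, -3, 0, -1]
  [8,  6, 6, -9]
A Jordan chain for λ = -3 of length 3:
v_1 = (12, -8, -8, 0)ᵀ
v_2 = (6, 0, 0, 8)ᵀ
v_3 = (1, 0, 0, 0)ᵀ

Let N = A − (-3)·I. We want v_3 with N^3 v_3 = 0 but N^2 v_3 ≠ 0; then v_{j-1} := N · v_j for j = 3, …, 2.

Pick v_3 = (1, 0, 0, 0)ᵀ.
Then v_2 = N · v_3 = (6, 0, 0, 8)ᵀ.
Then v_1 = N · v_2 = (12, -8, -8, 0)ᵀ.

Sanity check: (A − (-3)·I) v_1 = (0, 0, 0, 0)ᵀ = 0. ✓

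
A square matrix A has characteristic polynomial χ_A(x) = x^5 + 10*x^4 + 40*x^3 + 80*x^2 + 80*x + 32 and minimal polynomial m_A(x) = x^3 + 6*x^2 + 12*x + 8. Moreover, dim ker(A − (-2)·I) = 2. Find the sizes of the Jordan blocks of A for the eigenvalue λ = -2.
Block sizes for λ = -2: [3, 2]

Step 1 — from the characteristic polynomial, algebraic multiplicity of λ = -2 is 5. From dim ker(A − (-2)·I) = 2, there are exactly 2 Jordan blocks for λ = -2.
Step 2 — from the minimal polynomial, the factor (x + 2)^3 tells us the largest block for λ = -2 has size 3.
Step 3 — with total size 5, 2 blocks, and largest block 3, the block sizes (in nonincreasing order) are [3, 2].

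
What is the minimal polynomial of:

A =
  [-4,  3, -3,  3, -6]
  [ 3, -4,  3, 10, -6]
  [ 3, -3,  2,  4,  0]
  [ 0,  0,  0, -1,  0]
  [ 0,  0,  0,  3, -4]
x^3 + 6*x^2 + 9*x + 4

The characteristic polynomial is χ_A(x) = (x + 1)^3*(x + 4)^2, so the eigenvalues are known. The minimal polynomial is
  m_A(x) = Π_λ (x − λ)^{k_λ}
where k_λ is the size of the *largest* Jordan block for λ (equivalently, the smallest k with (A − λI)^k v = 0 for every generalised eigenvector v of λ).

  λ = -4: largest Jordan block has size 1, contributing (x + 4)
  λ = -1: largest Jordan block has size 2, contributing (x + 1)^2

So m_A(x) = (x + 1)^2*(x + 4) = x^3 + 6*x^2 + 9*x + 4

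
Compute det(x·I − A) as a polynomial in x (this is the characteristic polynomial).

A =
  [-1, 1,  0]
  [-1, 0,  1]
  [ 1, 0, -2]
x^3 + 3*x^2 + 3*x + 1

Expanding det(x·I − A) (e.g. by cofactor expansion or by noting that A is similar to its Jordan form J, which has the same characteristic polynomial as A) gives
  χ_A(x) = x^3 + 3*x^2 + 3*x + 1
which factors as (x + 1)^3. The eigenvalues (with algebraic multiplicities) are λ = -1 with multiplicity 3.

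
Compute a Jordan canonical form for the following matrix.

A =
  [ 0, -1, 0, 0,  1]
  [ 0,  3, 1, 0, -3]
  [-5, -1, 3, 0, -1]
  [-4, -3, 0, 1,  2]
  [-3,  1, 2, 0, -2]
J_3(1) ⊕ J_2(1)

The characteristic polynomial is
  det(x·I − A) = x^5 - 5*x^4 + 10*x^3 - 10*x^2 + 5*x - 1 = (x - 1)^5

Eigenvalues and multiplicities (the geometric multiplicity of λ is n − rank(A − λI), which equals the number of Jordan blocks for λ):
  λ = 1: algebraic multiplicity = 5, geometric multiplicity = 2

Determining the block sizes for each eigenvalue:
  λ = 1: with am = 5 and gm = 2, the partition is not yet determined (e.g. several partitions of 5 into 2 parts exist). Let N = A − (1)·I. Computing rank(N^1) = 3, rank(N^2) = 1, rank(N^3) = 0; the number of blocks of size ≥ j is rank(N^{j−1}) − rank(N^j), giving [2, 2, 1]. So we have 1 block(s) of size 3, 1 block(s) of size 2 → block sizes [3, 2]

Assembling the blocks gives a Jordan form
J =
  [1, 1, 0, 0, 0]
  [0, 1, 1, 0, 0]
  [0, 0, 1, 0, 0]
  [0, 0, 0, 1, 1]
  [0, 0, 0, 0, 1]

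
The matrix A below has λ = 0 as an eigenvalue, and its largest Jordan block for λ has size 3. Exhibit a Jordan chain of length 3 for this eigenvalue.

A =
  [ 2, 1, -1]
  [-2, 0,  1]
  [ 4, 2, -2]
A Jordan chain for λ = 0 of length 3:
v_1 = (-2, 0, -4)ᵀ
v_2 = (2, -2, 4)ᵀ
v_3 = (1, 0, 0)ᵀ

Let N = A − (0)·I. We want v_3 with N^3 v_3 = 0 but N^2 v_3 ≠ 0; then v_{j-1} := N · v_j for j = 3, …, 2.

Pick v_3 = (1, 0, 0)ᵀ.
Then v_2 = N · v_3 = (2, -2, 4)ᵀ.
Then v_1 = N · v_2 = (-2, 0, -4)ᵀ.

Sanity check: (A − (0)·I) v_1 = (0, 0, 0)ᵀ = 0. ✓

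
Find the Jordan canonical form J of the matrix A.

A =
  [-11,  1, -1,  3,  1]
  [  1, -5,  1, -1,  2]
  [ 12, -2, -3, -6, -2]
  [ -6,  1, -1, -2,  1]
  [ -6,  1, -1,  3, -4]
J_3(-5) ⊕ J_1(-5) ⊕ J_1(-5)

The characteristic polynomial is
  det(x·I − A) = x^5 + 25*x^4 + 250*x^3 + 1250*x^2 + 3125*x + 3125 = (x + 5)^5

Eigenvalues and multiplicities (the geometric multiplicity of λ is n − rank(A − λI), which equals the number of Jordan blocks for λ):
  λ = -5: algebraic multiplicity = 5, geometric multiplicity = 3

Determining the block sizes for each eigenvalue:
  λ = -5: with am = 5 and gm = 3, the partition is not yet determined (e.g. several partitions of 5 into 3 parts exist). Let N = A − (-5)·I. Computing rank(N^1) = 2, rank(N^2) = 1, rank(N^3) = 0; the number of blocks of size ≥ j is rank(N^{j−1}) − rank(N^j), giving [3, 1, 1]. So we have 1 block(s) of size 3, 2 block(s) of size 1 → block sizes [3, 1, 1]

Assembling the blocks gives a Jordan form
J =
  [-5,  1,  0,  0,  0]
  [ 0, -5,  1,  0,  0]
  [ 0,  0, -5,  0,  0]
  [ 0,  0,  0, -5,  0]
  [ 0,  0,  0,  0, -5]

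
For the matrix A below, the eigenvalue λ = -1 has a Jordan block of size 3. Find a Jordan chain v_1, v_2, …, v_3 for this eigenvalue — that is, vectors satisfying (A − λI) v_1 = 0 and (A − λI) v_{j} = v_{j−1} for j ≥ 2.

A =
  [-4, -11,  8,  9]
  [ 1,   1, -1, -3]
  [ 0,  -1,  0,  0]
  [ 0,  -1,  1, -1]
A Jordan chain for λ = -1 of length 3:
v_1 = (-2, -1, -1, -1)ᵀ
v_2 = (-3, 1, 0, 0)ᵀ
v_3 = (1, 0, 0, 0)ᵀ

Let N = A − (-1)·I. We want v_3 with N^3 v_3 = 0 but N^2 v_3 ≠ 0; then v_{j-1} := N · v_j for j = 3, …, 2.

Pick v_3 = (1, 0, 0, 0)ᵀ.
Then v_2 = N · v_3 = (-3, 1, 0, 0)ᵀ.
Then v_1 = N · v_2 = (-2, -1, -1, -1)ᵀ.

Sanity check: (A − (-1)·I) v_1 = (0, 0, 0, 0)ᵀ = 0. ✓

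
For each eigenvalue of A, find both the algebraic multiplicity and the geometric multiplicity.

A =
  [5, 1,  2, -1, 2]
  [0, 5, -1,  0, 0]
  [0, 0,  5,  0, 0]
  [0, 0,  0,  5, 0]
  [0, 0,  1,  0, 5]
λ = 5: alg = 5, geom = 3

Step 1 — factor the characteristic polynomial to read off the algebraic multiplicities:
  χ_A(x) = (x - 5)^5

Step 2 — compute geometric multiplicities via the rank-nullity identity g(λ) = n − rank(A − λI):
  rank(A − (5)·I) = 2, so dim ker(A − (5)·I) = n − 2 = 3

Summary:
  λ = 5: algebraic multiplicity = 5, geometric multiplicity = 3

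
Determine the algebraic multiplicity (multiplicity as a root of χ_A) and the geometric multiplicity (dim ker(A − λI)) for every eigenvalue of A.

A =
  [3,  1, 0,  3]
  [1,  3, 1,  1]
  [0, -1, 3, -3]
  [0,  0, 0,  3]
λ = 3: alg = 4, geom = 2

Step 1 — factor the characteristic polynomial to read off the algebraic multiplicities:
  χ_A(x) = (x - 3)^4

Step 2 — compute geometric multiplicities via the rank-nullity identity g(λ) = n − rank(A − λI):
  rank(A − (3)·I) = 2, so dim ker(A − (3)·I) = n − 2 = 2

Summary:
  λ = 3: algebraic multiplicity = 4, geometric multiplicity = 2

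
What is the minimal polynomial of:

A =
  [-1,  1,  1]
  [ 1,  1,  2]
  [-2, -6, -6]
x^3 + 6*x^2 + 12*x + 8

The characteristic polynomial is χ_A(x) = (x + 2)^3, so the eigenvalues are known. The minimal polynomial is
  m_A(x) = Π_λ (x − λ)^{k_λ}
where k_λ is the size of the *largest* Jordan block for λ (equivalently, the smallest k with (A − λI)^k v = 0 for every generalised eigenvector v of λ).

  λ = -2: largest Jordan block has size 3, contributing (x + 2)^3

So m_A(x) = (x + 2)^3 = x^3 + 6*x^2 + 12*x + 8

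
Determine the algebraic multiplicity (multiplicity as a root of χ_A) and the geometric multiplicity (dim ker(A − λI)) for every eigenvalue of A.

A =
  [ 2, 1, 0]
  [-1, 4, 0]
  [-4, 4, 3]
λ = 3: alg = 3, geom = 2

Step 1 — factor the characteristic polynomial to read off the algebraic multiplicities:
  χ_A(x) = (x - 3)^3

Step 2 — compute geometric multiplicities via the rank-nullity identity g(λ) = n − rank(A − λI):
  rank(A − (3)·I) = 1, so dim ker(A − (3)·I) = n − 1 = 2

Summary:
  λ = 3: algebraic multiplicity = 3, geometric multiplicity = 2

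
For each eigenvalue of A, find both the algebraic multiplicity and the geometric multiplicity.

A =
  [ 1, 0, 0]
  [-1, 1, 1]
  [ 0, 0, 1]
λ = 1: alg = 3, geom = 2

Step 1 — factor the characteristic polynomial to read off the algebraic multiplicities:
  χ_A(x) = (x - 1)^3

Step 2 — compute geometric multiplicities via the rank-nullity identity g(λ) = n − rank(A − λI):
  rank(A − (1)·I) = 1, so dim ker(A − (1)·I) = n − 1 = 2

Summary:
  λ = 1: algebraic multiplicity = 3, geometric multiplicity = 2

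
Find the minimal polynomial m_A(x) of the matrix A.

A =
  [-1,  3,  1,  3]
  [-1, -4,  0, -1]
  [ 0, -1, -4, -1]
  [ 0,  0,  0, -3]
x^3 + 9*x^2 + 27*x + 27

The characteristic polynomial is χ_A(x) = (x + 3)^4, so the eigenvalues are known. The minimal polynomial is
  m_A(x) = Π_λ (x − λ)^{k_λ}
where k_λ is the size of the *largest* Jordan block for λ (equivalently, the smallest k with (A − λI)^k v = 0 for every generalised eigenvector v of λ).

  λ = -3: largest Jordan block has size 3, contributing (x + 3)^3

So m_A(x) = (x + 3)^3 = x^3 + 9*x^2 + 27*x + 27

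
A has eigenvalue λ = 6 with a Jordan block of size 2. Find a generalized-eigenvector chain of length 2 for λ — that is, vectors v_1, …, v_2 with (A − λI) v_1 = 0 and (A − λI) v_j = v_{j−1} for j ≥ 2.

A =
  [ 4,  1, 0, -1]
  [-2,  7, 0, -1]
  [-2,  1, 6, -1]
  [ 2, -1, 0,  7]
A Jordan chain for λ = 6 of length 2:
v_1 = (-2, -2, -2, 2)ᵀ
v_2 = (1, 0, 0, 0)ᵀ

Let N = A − (6)·I. We want v_2 with N^2 v_2 = 0 but N^1 v_2 ≠ 0; then v_{j-1} := N · v_j for j = 2, …, 2.

Pick v_2 = (1, 0, 0, 0)ᵀ.
Then v_1 = N · v_2 = (-2, -2, -2, 2)ᵀ.

Sanity check: (A − (6)·I) v_1 = (0, 0, 0, 0)ᵀ = 0. ✓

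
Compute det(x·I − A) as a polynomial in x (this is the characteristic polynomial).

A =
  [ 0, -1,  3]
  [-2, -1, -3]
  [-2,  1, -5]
x^3 + 6*x^2 + 12*x + 8

Expanding det(x·I − A) (e.g. by cofactor expansion or by noting that A is similar to its Jordan form J, which has the same characteristic polynomial as A) gives
  χ_A(x) = x^3 + 6*x^2 + 12*x + 8
which factors as (x + 2)^3. The eigenvalues (with algebraic multiplicities) are λ = -2 with multiplicity 3.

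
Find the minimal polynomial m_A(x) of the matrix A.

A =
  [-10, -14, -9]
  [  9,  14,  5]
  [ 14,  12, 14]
x^3 - 18*x^2 + 108*x - 216

The characteristic polynomial is χ_A(x) = (x - 6)^3, so the eigenvalues are known. The minimal polynomial is
  m_A(x) = Π_λ (x − λ)^{k_λ}
where k_λ is the size of the *largest* Jordan block for λ (equivalently, the smallest k with (A − λI)^k v = 0 for every generalised eigenvector v of λ).

  λ = 6: largest Jordan block has size 3, contributing (x − 6)^3

So m_A(x) = (x - 6)^3 = x^3 - 18*x^2 + 108*x - 216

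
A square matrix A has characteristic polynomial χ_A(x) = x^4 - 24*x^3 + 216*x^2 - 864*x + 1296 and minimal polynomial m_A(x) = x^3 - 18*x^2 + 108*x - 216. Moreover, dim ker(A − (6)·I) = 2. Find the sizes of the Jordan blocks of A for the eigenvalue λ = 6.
Block sizes for λ = 6: [3, 1]

Step 1 — from the characteristic polynomial, algebraic multiplicity of λ = 6 is 4. From dim ker(A − (6)·I) = 2, there are exactly 2 Jordan blocks for λ = 6.
Step 2 — from the minimal polynomial, the factor (x − 6)^3 tells us the largest block for λ = 6 has size 3.
Step 3 — with total size 4, 2 blocks, and largest block 3, the block sizes (in nonincreasing order) are [3, 1].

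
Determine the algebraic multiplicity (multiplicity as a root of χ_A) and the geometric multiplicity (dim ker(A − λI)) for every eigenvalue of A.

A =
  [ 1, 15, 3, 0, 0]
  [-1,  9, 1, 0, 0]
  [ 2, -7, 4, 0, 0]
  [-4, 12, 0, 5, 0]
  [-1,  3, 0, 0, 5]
λ = 4: alg = 1, geom = 1; λ = 5: alg = 4, geom = 3

Step 1 — factor the characteristic polynomial to read off the algebraic multiplicities:
  χ_A(x) = (x - 5)^4*(x - 4)

Step 2 — compute geometric multiplicities via the rank-nullity identity g(λ) = n − rank(A − λI):
  rank(A − (4)·I) = 4, so dim ker(A − (4)·I) = n − 4 = 1
  rank(A − (5)·I) = 2, so dim ker(A − (5)·I) = n − 2 = 3

Summary:
  λ = 4: algebraic multiplicity = 1, geometric multiplicity = 1
  λ = 5: algebraic multiplicity = 4, geometric multiplicity = 3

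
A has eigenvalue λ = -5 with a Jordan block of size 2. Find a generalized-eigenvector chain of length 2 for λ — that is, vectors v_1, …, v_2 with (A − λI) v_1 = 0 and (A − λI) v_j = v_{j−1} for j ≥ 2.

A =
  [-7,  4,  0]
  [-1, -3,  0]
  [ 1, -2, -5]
A Jordan chain for λ = -5 of length 2:
v_1 = (-2, -1, 1)ᵀ
v_2 = (1, 0, 0)ᵀ

Let N = A − (-5)·I. We want v_2 with N^2 v_2 = 0 but N^1 v_2 ≠ 0; then v_{j-1} := N · v_j for j = 2, …, 2.

Pick v_2 = (1, 0, 0)ᵀ.
Then v_1 = N · v_2 = (-2, -1, 1)ᵀ.

Sanity check: (A − (-5)·I) v_1 = (0, 0, 0)ᵀ = 0. ✓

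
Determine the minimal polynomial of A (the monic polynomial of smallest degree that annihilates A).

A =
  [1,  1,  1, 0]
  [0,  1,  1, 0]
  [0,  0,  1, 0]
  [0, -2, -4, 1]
x^3 - 3*x^2 + 3*x - 1

The characteristic polynomial is χ_A(x) = (x - 1)^4, so the eigenvalues are known. The minimal polynomial is
  m_A(x) = Π_λ (x − λ)^{k_λ}
where k_λ is the size of the *largest* Jordan block for λ (equivalently, the smallest k with (A − λI)^k v = 0 for every generalised eigenvector v of λ).

  λ = 1: largest Jordan block has size 3, contributing (x − 1)^3

So m_A(x) = (x - 1)^3 = x^3 - 3*x^2 + 3*x - 1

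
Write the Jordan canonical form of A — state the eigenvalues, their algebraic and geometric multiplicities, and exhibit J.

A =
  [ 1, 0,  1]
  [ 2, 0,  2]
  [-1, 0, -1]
J_2(0) ⊕ J_1(0)

The characteristic polynomial is
  det(x·I − A) = x^3

Eigenvalues and multiplicities (the geometric multiplicity of λ is n − rank(A − λI), which equals the number of Jordan blocks for λ):
  λ = 0: algebraic multiplicity = 3, geometric multiplicity = 2

Determining the block sizes for each eigenvalue:
  λ = 0: 2 blocks summing to 3 forces exactly one block of size 2 and the rest size 1 → block sizes [2, 1]

Assembling the blocks gives a Jordan form
J =
  [0, 1, 0]
  [0, 0, 0]
  [0, 0, 0]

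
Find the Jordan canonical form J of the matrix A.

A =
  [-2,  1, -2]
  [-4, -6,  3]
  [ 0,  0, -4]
J_3(-4)

The characteristic polynomial is
  det(x·I − A) = x^3 + 12*x^2 + 48*x + 64 = (x + 4)^3

Eigenvalues and multiplicities (the geometric multiplicity of λ is n − rank(A − λI), which equals the number of Jordan blocks for λ):
  λ = -4: algebraic multiplicity = 3, geometric multiplicity = 1

Determining the block sizes for each eigenvalue:
  λ = -4: one block (gm = 1), so the single block has size am = 3 → block sizes [3]

Assembling the blocks gives a Jordan form
J =
  [-4,  1,  0]
  [ 0, -4,  1]
  [ 0,  0, -4]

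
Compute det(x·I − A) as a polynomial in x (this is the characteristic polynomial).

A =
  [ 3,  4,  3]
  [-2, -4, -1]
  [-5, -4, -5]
x^3 + 6*x^2 + 12*x + 8

Expanding det(x·I − A) (e.g. by cofactor expansion or by noting that A is similar to its Jordan form J, which has the same characteristic polynomial as A) gives
  χ_A(x) = x^3 + 6*x^2 + 12*x + 8
which factors as (x + 2)^3. The eigenvalues (with algebraic multiplicities) are λ = -2 with multiplicity 3.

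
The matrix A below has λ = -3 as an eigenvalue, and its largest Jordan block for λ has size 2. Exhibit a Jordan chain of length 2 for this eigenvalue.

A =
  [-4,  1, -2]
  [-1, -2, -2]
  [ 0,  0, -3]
A Jordan chain for λ = -3 of length 2:
v_1 = (-1, -1, 0)ᵀ
v_2 = (1, 0, 0)ᵀ

Let N = A − (-3)·I. We want v_2 with N^2 v_2 = 0 but N^1 v_2 ≠ 0; then v_{j-1} := N · v_j for j = 2, …, 2.

Pick v_2 = (1, 0, 0)ᵀ.
Then v_1 = N · v_2 = (-1, -1, 0)ᵀ.

Sanity check: (A − (-3)·I) v_1 = (0, 0, 0)ᵀ = 0. ✓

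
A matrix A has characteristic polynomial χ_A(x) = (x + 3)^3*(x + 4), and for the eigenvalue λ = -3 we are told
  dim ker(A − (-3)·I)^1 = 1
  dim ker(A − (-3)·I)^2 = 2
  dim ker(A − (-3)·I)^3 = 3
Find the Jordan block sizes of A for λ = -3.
Block sizes for λ = -3: [3]

From the dimensions of kernels of powers, the number of Jordan blocks of size at least j is d_j − d_{j−1} where d_j = dim ker(N^j) (with d_0 = 0). Computing the differences gives [1, 1, 1].
The number of blocks of size exactly k is (#blocks of size ≥ k) − (#blocks of size ≥ k + 1), so the partition is: 1 block(s) of size 3.
In nonincreasing order the block sizes are [3].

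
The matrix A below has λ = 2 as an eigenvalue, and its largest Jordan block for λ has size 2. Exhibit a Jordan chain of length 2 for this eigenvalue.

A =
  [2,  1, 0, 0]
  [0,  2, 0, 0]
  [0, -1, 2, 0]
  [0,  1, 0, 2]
A Jordan chain for λ = 2 of length 2:
v_1 = (1, 0, -1, 1)ᵀ
v_2 = (0, 1, 0, 0)ᵀ

Let N = A − (2)·I. We want v_2 with N^2 v_2 = 0 but N^1 v_2 ≠ 0; then v_{j-1} := N · v_j for j = 2, …, 2.

Pick v_2 = (0, 1, 0, 0)ᵀ.
Then v_1 = N · v_2 = (1, 0, -1, 1)ᵀ.

Sanity check: (A − (2)·I) v_1 = (0, 0, 0, 0)ᵀ = 0. ✓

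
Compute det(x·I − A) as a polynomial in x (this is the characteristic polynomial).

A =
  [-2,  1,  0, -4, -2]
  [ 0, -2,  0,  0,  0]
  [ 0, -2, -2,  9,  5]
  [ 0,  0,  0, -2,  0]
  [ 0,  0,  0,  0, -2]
x^5 + 10*x^4 + 40*x^3 + 80*x^2 + 80*x + 32

Expanding det(x·I − A) (e.g. by cofactor expansion or by noting that A is similar to its Jordan form J, which has the same characteristic polynomial as A) gives
  χ_A(x) = x^5 + 10*x^4 + 40*x^3 + 80*x^2 + 80*x + 32
which factors as (x + 2)^5. The eigenvalues (with algebraic multiplicities) are λ = -2 with multiplicity 5.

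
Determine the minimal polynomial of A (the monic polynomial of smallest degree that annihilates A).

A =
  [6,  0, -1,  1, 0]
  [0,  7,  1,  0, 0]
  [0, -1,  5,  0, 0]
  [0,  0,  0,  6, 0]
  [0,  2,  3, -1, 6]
x^3 - 18*x^2 + 108*x - 216

The characteristic polynomial is χ_A(x) = (x - 6)^5, so the eigenvalues are known. The minimal polynomial is
  m_A(x) = Π_λ (x − λ)^{k_λ}
where k_λ is the size of the *largest* Jordan block for λ (equivalently, the smallest k with (A − λI)^k v = 0 for every generalised eigenvector v of λ).

  λ = 6: largest Jordan block has size 3, contributing (x − 6)^3

So m_A(x) = (x - 6)^3 = x^3 - 18*x^2 + 108*x - 216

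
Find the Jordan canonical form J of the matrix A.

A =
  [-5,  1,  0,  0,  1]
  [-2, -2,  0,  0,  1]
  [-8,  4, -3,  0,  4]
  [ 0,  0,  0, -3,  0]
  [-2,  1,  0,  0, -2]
J_2(-3) ⊕ J_1(-3) ⊕ J_1(-3) ⊕ J_1(-3)

The characteristic polynomial is
  det(x·I − A) = x^5 + 15*x^4 + 90*x^3 + 270*x^2 + 405*x + 243 = (x + 3)^5

Eigenvalues and multiplicities (the geometric multiplicity of λ is n − rank(A − λI), which equals the number of Jordan blocks for λ):
  λ = -3: algebraic multiplicity = 5, geometric multiplicity = 4

Determining the block sizes for each eigenvalue:
  λ = -3: 4 blocks summing to 5 forces exactly one block of size 2 and the rest size 1 → block sizes [2, 1, 1, 1]

Assembling the blocks gives a Jordan form
J =
  [-3,  1,  0,  0,  0]
  [ 0, -3,  0,  0,  0]
  [ 0,  0, -3,  0,  0]
  [ 0,  0,  0, -3,  0]
  [ 0,  0,  0,  0, -3]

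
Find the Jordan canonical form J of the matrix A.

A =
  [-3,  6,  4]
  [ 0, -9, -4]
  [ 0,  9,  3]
J_2(-3) ⊕ J_1(-3)

The characteristic polynomial is
  det(x·I − A) = x^3 + 9*x^2 + 27*x + 27 = (x + 3)^3

Eigenvalues and multiplicities (the geometric multiplicity of λ is n − rank(A − λI), which equals the number of Jordan blocks for λ):
  λ = -3: algebraic multiplicity = 3, geometric multiplicity = 2

Determining the block sizes for each eigenvalue:
  λ = -3: 2 blocks summing to 3 forces exactly one block of size 2 and the rest size 1 → block sizes [2, 1]

Assembling the blocks gives a Jordan form
J =
  [-3,  1,  0]
  [ 0, -3,  0]
  [ 0,  0, -3]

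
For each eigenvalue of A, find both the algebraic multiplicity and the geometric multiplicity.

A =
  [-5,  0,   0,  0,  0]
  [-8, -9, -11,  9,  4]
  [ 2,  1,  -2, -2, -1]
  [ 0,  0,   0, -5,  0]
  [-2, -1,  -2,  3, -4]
λ = -5: alg = 5, geom = 3

Step 1 — factor the characteristic polynomial to read off the algebraic multiplicities:
  χ_A(x) = (x + 5)^5

Step 2 — compute geometric multiplicities via the rank-nullity identity g(λ) = n − rank(A − λI):
  rank(A − (-5)·I) = 2, so dim ker(A − (-5)·I) = n − 2 = 3

Summary:
  λ = -5: algebraic multiplicity = 5, geometric multiplicity = 3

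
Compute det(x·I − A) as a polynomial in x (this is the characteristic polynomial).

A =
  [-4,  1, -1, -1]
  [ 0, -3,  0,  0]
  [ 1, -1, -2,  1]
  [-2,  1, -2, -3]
x^4 + 12*x^3 + 54*x^2 + 108*x + 81

Expanding det(x·I − A) (e.g. by cofactor expansion or by noting that A is similar to its Jordan form J, which has the same characteristic polynomial as A) gives
  χ_A(x) = x^4 + 12*x^3 + 54*x^2 + 108*x + 81
which factors as (x + 3)^4. The eigenvalues (with algebraic multiplicities) are λ = -3 with multiplicity 4.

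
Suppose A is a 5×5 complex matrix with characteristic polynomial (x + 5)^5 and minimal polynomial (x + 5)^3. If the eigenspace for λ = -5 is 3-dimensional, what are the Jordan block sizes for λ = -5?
Block sizes for λ = -5: [3, 1, 1]

Step 1 — from the characteristic polynomial, algebraic multiplicity of λ = -5 is 5. From dim ker(A − (-5)·I) = 3, there are exactly 3 Jordan blocks for λ = -5.
Step 2 — from the minimal polynomial, the factor (x + 5)^3 tells us the largest block for λ = -5 has size 3.
Step 3 — with total size 5, 3 blocks, and largest block 3, the block sizes (in nonincreasing order) are [3, 1, 1].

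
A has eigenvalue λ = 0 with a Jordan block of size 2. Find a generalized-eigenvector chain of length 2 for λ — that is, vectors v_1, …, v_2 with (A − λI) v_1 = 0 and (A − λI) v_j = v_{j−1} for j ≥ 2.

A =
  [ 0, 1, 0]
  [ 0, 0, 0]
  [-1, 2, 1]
A Jordan chain for λ = 0 of length 2:
v_1 = (1, 0, 1)ᵀ
v_2 = (1, 1, 0)ᵀ

Let N = A − (0)·I. We want v_2 with N^2 v_2 = 0 but N^1 v_2 ≠ 0; then v_{j-1} := N · v_j for j = 2, …, 2.

Pick v_2 = (1, 1, 0)ᵀ.
Then v_1 = N · v_2 = (1, 0, 1)ᵀ.

Sanity check: (A − (0)·I) v_1 = (0, 0, 0)ᵀ = 0. ✓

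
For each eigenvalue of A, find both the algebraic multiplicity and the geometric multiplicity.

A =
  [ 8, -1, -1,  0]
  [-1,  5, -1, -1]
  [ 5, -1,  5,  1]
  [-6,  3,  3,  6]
λ = 6: alg = 4, geom = 2

Step 1 — factor the characteristic polynomial to read off the algebraic multiplicities:
  χ_A(x) = (x - 6)^4

Step 2 — compute geometric multiplicities via the rank-nullity identity g(λ) = n − rank(A − λI):
  rank(A − (6)·I) = 2, so dim ker(A − (6)·I) = n − 2 = 2

Summary:
  λ = 6: algebraic multiplicity = 4, geometric multiplicity = 2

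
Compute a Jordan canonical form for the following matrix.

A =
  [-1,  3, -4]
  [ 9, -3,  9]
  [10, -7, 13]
J_3(3)

The characteristic polynomial is
  det(x·I − A) = x^3 - 9*x^2 + 27*x - 27 = (x - 3)^3

Eigenvalues and multiplicities (the geometric multiplicity of λ is n − rank(A − λI), which equals the number of Jordan blocks for λ):
  λ = 3: algebraic multiplicity = 3, geometric multiplicity = 1

Determining the block sizes for each eigenvalue:
  λ = 3: one block (gm = 1), so the single block has size am = 3 → block sizes [3]

Assembling the blocks gives a Jordan form
J =
  [3, 1, 0]
  [0, 3, 1]
  [0, 0, 3]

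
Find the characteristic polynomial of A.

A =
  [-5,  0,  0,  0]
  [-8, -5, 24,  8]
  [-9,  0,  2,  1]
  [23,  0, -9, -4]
x^4 + 12*x^3 + 46*x^2 + 60*x + 25

Expanding det(x·I − A) (e.g. by cofactor expansion or by noting that A is similar to its Jordan form J, which has the same characteristic polynomial as A) gives
  χ_A(x) = x^4 + 12*x^3 + 46*x^2 + 60*x + 25
which factors as (x + 1)^2*(x + 5)^2. The eigenvalues (with algebraic multiplicities) are λ = -5 with multiplicity 2, λ = -1 with multiplicity 2.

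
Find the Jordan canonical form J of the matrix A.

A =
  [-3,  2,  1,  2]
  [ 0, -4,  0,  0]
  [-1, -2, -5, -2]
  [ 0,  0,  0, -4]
J_2(-4) ⊕ J_1(-4) ⊕ J_1(-4)

The characteristic polynomial is
  det(x·I − A) = x^4 + 16*x^3 + 96*x^2 + 256*x + 256 = (x + 4)^4

Eigenvalues and multiplicities (the geometric multiplicity of λ is n − rank(A − λI), which equals the number of Jordan blocks for λ):
  λ = -4: algebraic multiplicity = 4, geometric multiplicity = 3

Determining the block sizes for each eigenvalue:
  λ = -4: 3 blocks summing to 4 forces exactly one block of size 2 and the rest size 1 → block sizes [2, 1, 1]

Assembling the blocks gives a Jordan form
J =
  [-4,  1,  0,  0]
  [ 0, -4,  0,  0]
  [ 0,  0, -4,  0]
  [ 0,  0,  0, -4]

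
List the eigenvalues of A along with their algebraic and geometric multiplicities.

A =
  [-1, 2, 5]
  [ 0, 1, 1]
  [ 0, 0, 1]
λ = -1: alg = 1, geom = 1; λ = 1: alg = 2, geom = 1

Step 1 — factor the characteristic polynomial to read off the algebraic multiplicities:
  χ_A(x) = (x - 1)^2*(x + 1)

Step 2 — compute geometric multiplicities via the rank-nullity identity g(λ) = n − rank(A − λI):
  rank(A − (-1)·I) = 2, so dim ker(A − (-1)·I) = n − 2 = 1
  rank(A − (1)·I) = 2, so dim ker(A − (1)·I) = n − 2 = 1

Summary:
  λ = -1: algebraic multiplicity = 1, geometric multiplicity = 1
  λ = 1: algebraic multiplicity = 2, geometric multiplicity = 1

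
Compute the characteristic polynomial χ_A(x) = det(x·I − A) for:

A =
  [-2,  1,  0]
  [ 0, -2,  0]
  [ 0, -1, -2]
x^3 + 6*x^2 + 12*x + 8

Expanding det(x·I − A) (e.g. by cofactor expansion or by noting that A is similar to its Jordan form J, which has the same characteristic polynomial as A) gives
  χ_A(x) = x^3 + 6*x^2 + 12*x + 8
which factors as (x + 2)^3. The eigenvalues (with algebraic multiplicities) are λ = -2 with multiplicity 3.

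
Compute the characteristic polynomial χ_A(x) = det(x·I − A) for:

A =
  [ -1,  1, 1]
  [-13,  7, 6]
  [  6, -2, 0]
x^3 - 6*x^2 + 12*x - 8

Expanding det(x·I − A) (e.g. by cofactor expansion or by noting that A is similar to its Jordan form J, which has the same characteristic polynomial as A) gives
  χ_A(x) = x^3 - 6*x^2 + 12*x - 8
which factors as (x - 2)^3. The eigenvalues (with algebraic multiplicities) are λ = 2 with multiplicity 3.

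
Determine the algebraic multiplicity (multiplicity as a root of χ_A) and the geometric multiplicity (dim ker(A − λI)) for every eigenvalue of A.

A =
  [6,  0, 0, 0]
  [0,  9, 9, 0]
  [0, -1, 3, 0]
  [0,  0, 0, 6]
λ = 6: alg = 4, geom = 3

Step 1 — factor the characteristic polynomial to read off the algebraic multiplicities:
  χ_A(x) = (x - 6)^4

Step 2 — compute geometric multiplicities via the rank-nullity identity g(λ) = n − rank(A − λI):
  rank(A − (6)·I) = 1, so dim ker(A − (6)·I) = n − 1 = 3

Summary:
  λ = 6: algebraic multiplicity = 4, geometric multiplicity = 3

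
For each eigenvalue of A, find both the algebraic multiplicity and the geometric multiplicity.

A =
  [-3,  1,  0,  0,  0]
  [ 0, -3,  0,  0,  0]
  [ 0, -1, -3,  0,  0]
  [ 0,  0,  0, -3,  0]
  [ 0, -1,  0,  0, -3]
λ = -3: alg = 5, geom = 4

Step 1 — factor the characteristic polynomial to read off the algebraic multiplicities:
  χ_A(x) = (x + 3)^5

Step 2 — compute geometric multiplicities via the rank-nullity identity g(λ) = n − rank(A − λI):
  rank(A − (-3)·I) = 1, so dim ker(A − (-3)·I) = n − 1 = 4

Summary:
  λ = -3: algebraic multiplicity = 5, geometric multiplicity = 4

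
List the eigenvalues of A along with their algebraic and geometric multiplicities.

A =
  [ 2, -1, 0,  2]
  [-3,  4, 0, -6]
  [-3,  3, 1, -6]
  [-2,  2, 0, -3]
λ = 1: alg = 4, geom = 3

Step 1 — factor the characteristic polynomial to read off the algebraic multiplicities:
  χ_A(x) = (x - 1)^4

Step 2 — compute geometric multiplicities via the rank-nullity identity g(λ) = n − rank(A − λI):
  rank(A − (1)·I) = 1, so dim ker(A − (1)·I) = n − 1 = 3

Summary:
  λ = 1: algebraic multiplicity = 4, geometric multiplicity = 3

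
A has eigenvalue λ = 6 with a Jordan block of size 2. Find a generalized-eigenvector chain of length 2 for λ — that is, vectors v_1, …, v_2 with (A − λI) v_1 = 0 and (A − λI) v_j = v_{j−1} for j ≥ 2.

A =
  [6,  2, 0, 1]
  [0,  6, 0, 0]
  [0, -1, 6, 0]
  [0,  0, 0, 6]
A Jordan chain for λ = 6 of length 2:
v_1 = (2, 0, -1, 0)ᵀ
v_2 = (0, 1, 0, 0)ᵀ

Let N = A − (6)·I. We want v_2 with N^2 v_2 = 0 but N^1 v_2 ≠ 0; then v_{j-1} := N · v_j for j = 2, …, 2.

Pick v_2 = (0, 1, 0, 0)ᵀ.
Then v_1 = N · v_2 = (2, 0, -1, 0)ᵀ.

Sanity check: (A − (6)·I) v_1 = (0, 0, 0, 0)ᵀ = 0. ✓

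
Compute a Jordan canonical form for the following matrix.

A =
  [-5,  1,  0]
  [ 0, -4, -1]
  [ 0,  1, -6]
J_3(-5)

The characteristic polynomial is
  det(x·I − A) = x^3 + 15*x^2 + 75*x + 125 = (x + 5)^3

Eigenvalues and multiplicities (the geometric multiplicity of λ is n − rank(A − λI), which equals the number of Jordan blocks for λ):
  λ = -5: algebraic multiplicity = 3, geometric multiplicity = 1

Determining the block sizes for each eigenvalue:
  λ = -5: one block (gm = 1), so the single block has size am = 3 → block sizes [3]

Assembling the blocks gives a Jordan form
J =
  [-5,  1,  0]
  [ 0, -5,  1]
  [ 0,  0, -5]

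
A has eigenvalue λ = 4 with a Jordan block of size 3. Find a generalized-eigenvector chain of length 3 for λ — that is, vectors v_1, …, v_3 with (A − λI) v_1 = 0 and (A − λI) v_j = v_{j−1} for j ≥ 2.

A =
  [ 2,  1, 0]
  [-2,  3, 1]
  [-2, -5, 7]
A Jordan chain for λ = 4 of length 3:
v_1 = (2, 4, 8)ᵀ
v_2 = (-2, -2, -2)ᵀ
v_3 = (1, 0, 0)ᵀ

Let N = A − (4)·I. We want v_3 with N^3 v_3 = 0 but N^2 v_3 ≠ 0; then v_{j-1} := N · v_j for j = 3, …, 2.

Pick v_3 = (1, 0, 0)ᵀ.
Then v_2 = N · v_3 = (-2, -2, -2)ᵀ.
Then v_1 = N · v_2 = (2, 4, 8)ᵀ.

Sanity check: (A − (4)·I) v_1 = (0, 0, 0)ᵀ = 0. ✓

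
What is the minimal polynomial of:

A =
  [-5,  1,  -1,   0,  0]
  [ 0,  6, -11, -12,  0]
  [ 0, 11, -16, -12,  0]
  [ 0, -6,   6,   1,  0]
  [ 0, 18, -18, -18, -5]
x^3 + 9*x^2 + 15*x - 25

The characteristic polynomial is χ_A(x) = (x - 1)*(x + 5)^4, so the eigenvalues are known. The minimal polynomial is
  m_A(x) = Π_λ (x − λ)^{k_λ}
where k_λ is the size of the *largest* Jordan block for λ (equivalently, the smallest k with (A − λI)^k v = 0 for every generalised eigenvector v of λ).

  λ = -5: largest Jordan block has size 2, contributing (x + 5)^2
  λ = 1: largest Jordan block has size 1, contributing (x − 1)

So m_A(x) = (x - 1)*(x + 5)^2 = x^3 + 9*x^2 + 15*x - 25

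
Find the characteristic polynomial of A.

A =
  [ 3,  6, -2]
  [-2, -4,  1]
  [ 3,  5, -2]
x^3 + 3*x^2 + 3*x + 1

Expanding det(x·I − A) (e.g. by cofactor expansion or by noting that A is similar to its Jordan form J, which has the same characteristic polynomial as A) gives
  χ_A(x) = x^3 + 3*x^2 + 3*x + 1
which factors as (x + 1)^3. The eigenvalues (with algebraic multiplicities) are λ = -1 with multiplicity 3.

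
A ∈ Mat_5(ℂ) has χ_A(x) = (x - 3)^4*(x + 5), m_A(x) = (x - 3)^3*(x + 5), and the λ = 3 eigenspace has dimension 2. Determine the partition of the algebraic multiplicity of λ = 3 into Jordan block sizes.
Block sizes for λ = 3: [3, 1]

Step 1 — from the characteristic polynomial, algebraic multiplicity of λ = 3 is 4. From dim ker(A − (3)·I) = 2, there are exactly 2 Jordan blocks for λ = 3.
Step 2 — from the minimal polynomial, the factor (x − 3)^3 tells us the largest block for λ = 3 has size 3.
Step 3 — with total size 4, 2 blocks, and largest block 3, the block sizes (in nonincreasing order) are [3, 1].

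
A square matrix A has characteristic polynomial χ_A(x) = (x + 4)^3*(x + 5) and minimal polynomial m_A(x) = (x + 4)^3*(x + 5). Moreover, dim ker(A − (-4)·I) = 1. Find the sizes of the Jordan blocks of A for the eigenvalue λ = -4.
Block sizes for λ = -4: [3]

Step 1 — from the characteristic polynomial, algebraic multiplicity of λ = -4 is 3. From dim ker(A − (-4)·I) = 1, there are exactly 1 Jordan blocks for λ = -4.
Step 2 — from the minimal polynomial, the factor (x + 4)^3 tells us the largest block for λ = -4 has size 3.
Step 3 — with total size 3, 1 blocks, and largest block 3, the block sizes (in nonincreasing order) are [3].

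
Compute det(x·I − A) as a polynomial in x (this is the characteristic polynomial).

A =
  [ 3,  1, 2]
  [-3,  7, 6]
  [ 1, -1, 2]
x^3 - 12*x^2 + 48*x - 64

Expanding det(x·I − A) (e.g. by cofactor expansion or by noting that A is similar to its Jordan form J, which has the same characteristic polynomial as A) gives
  χ_A(x) = x^3 - 12*x^2 + 48*x - 64
which factors as (x - 4)^3. The eigenvalues (with algebraic multiplicities) are λ = 4 with multiplicity 3.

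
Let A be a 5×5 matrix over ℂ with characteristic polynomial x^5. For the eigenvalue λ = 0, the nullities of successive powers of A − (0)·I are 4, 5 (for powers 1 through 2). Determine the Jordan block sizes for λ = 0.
Block sizes for λ = 0: [2, 1, 1, 1]

From the dimensions of kernels of powers, the number of Jordan blocks of size at least j is d_j − d_{j−1} where d_j = dim ker(N^j) (with d_0 = 0). Computing the differences gives [4, 1].
The number of blocks of size exactly k is (#blocks of size ≥ k) − (#blocks of size ≥ k + 1), so the partition is: 3 block(s) of size 1, 1 block(s) of size 2.
In nonincreasing order the block sizes are [2, 1, 1, 1].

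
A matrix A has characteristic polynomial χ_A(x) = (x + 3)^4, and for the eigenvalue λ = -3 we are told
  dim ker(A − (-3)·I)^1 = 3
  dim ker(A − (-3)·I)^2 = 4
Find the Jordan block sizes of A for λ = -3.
Block sizes for λ = -3: [2, 1, 1]

From the dimensions of kernels of powers, the number of Jordan blocks of size at least j is d_j − d_{j−1} where d_j = dim ker(N^j) (with d_0 = 0). Computing the differences gives [3, 1].
The number of blocks of size exactly k is (#blocks of size ≥ k) − (#blocks of size ≥ k + 1), so the partition is: 2 block(s) of size 1, 1 block(s) of size 2.
In nonincreasing order the block sizes are [2, 1, 1].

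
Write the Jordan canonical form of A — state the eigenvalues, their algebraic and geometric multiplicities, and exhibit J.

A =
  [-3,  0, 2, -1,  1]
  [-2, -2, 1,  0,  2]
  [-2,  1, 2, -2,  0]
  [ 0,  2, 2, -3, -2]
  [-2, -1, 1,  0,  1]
J_3(-1) ⊕ J_1(-1) ⊕ J_1(-1)

The characteristic polynomial is
  det(x·I − A) = x^5 + 5*x^4 + 10*x^3 + 10*x^2 + 5*x + 1 = (x + 1)^5

Eigenvalues and multiplicities (the geometric multiplicity of λ is n − rank(A − λI), which equals the number of Jordan blocks for λ):
  λ = -1: algebraic multiplicity = 5, geometric multiplicity = 3

Determining the block sizes for each eigenvalue:
  λ = -1: with am = 5 and gm = 3, the partition is not yet determined (e.g. several partitions of 5 into 3 parts exist). Let N = A − (-1)·I. Computing rank(N^1) = 2, rank(N^2) = 1, rank(N^3) = 0; the number of blocks of size ≥ j is rank(N^{j−1}) − rank(N^j), giving [3, 1, 1]. So we have 1 block(s) of size 3, 2 block(s) of size 1 → block sizes [3, 1, 1]

Assembling the blocks gives a Jordan form
J =
  [-1,  1,  0,  0,  0]
  [ 0, -1,  1,  0,  0]
  [ 0,  0, -1,  0,  0]
  [ 0,  0,  0, -1,  0]
  [ 0,  0,  0,  0, -1]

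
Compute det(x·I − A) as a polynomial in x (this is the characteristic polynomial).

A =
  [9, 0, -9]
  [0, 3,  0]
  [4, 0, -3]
x^3 - 9*x^2 + 27*x - 27

Expanding det(x·I − A) (e.g. by cofactor expansion or by noting that A is similar to its Jordan form J, which has the same characteristic polynomial as A) gives
  χ_A(x) = x^3 - 9*x^2 + 27*x - 27
which factors as (x - 3)^3. The eigenvalues (with algebraic multiplicities) are λ = 3 with multiplicity 3.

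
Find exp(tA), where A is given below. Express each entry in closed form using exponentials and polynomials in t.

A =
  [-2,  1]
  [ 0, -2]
e^{tA} =
  [exp(-2*t), t*exp(-2*t)]
  [0, exp(-2*t)]

Strategy: write A = P · J · P⁻¹ where J is a Jordan canonical form, so e^{tA} = P · e^{tJ} · P⁻¹, and e^{tJ} can be computed block-by-block.

A has Jordan form
J =
  [-2,  1]
  [ 0, -2]
(up to reordering of blocks).

Per-block formulas:
  For a 2×2 Jordan block J_2(-2): exp(t · J_2(-2)) = e^(-2t)·(I + t·N), where N is the 2×2 nilpotent shift.

After assembling e^{tJ} and conjugating by P, we get:

e^{tA} =
  [exp(-2*t), t*exp(-2*t)]
  [0, exp(-2*t)]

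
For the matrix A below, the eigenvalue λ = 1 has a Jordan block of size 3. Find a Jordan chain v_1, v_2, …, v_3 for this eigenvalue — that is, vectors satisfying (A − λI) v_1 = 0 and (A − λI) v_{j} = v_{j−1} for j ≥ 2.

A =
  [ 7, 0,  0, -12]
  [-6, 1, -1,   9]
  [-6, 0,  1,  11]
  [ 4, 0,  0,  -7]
A Jordan chain for λ = 1 of length 3:
v_1 = (0, 1, 0, 0)ᵀ
v_2 = (0, -3, -1, 0)ᵀ
v_3 = (2, 0, 0, 1)ᵀ

Let N = A − (1)·I. We want v_3 with N^3 v_3 = 0 but N^2 v_3 ≠ 0; then v_{j-1} := N · v_j for j = 3, …, 2.

Pick v_3 = (2, 0, 0, 1)ᵀ.
Then v_2 = N · v_3 = (0, -3, -1, 0)ᵀ.
Then v_1 = N · v_2 = (0, 1, 0, 0)ᵀ.

Sanity check: (A − (1)·I) v_1 = (0, 0, 0, 0)ᵀ = 0. ✓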